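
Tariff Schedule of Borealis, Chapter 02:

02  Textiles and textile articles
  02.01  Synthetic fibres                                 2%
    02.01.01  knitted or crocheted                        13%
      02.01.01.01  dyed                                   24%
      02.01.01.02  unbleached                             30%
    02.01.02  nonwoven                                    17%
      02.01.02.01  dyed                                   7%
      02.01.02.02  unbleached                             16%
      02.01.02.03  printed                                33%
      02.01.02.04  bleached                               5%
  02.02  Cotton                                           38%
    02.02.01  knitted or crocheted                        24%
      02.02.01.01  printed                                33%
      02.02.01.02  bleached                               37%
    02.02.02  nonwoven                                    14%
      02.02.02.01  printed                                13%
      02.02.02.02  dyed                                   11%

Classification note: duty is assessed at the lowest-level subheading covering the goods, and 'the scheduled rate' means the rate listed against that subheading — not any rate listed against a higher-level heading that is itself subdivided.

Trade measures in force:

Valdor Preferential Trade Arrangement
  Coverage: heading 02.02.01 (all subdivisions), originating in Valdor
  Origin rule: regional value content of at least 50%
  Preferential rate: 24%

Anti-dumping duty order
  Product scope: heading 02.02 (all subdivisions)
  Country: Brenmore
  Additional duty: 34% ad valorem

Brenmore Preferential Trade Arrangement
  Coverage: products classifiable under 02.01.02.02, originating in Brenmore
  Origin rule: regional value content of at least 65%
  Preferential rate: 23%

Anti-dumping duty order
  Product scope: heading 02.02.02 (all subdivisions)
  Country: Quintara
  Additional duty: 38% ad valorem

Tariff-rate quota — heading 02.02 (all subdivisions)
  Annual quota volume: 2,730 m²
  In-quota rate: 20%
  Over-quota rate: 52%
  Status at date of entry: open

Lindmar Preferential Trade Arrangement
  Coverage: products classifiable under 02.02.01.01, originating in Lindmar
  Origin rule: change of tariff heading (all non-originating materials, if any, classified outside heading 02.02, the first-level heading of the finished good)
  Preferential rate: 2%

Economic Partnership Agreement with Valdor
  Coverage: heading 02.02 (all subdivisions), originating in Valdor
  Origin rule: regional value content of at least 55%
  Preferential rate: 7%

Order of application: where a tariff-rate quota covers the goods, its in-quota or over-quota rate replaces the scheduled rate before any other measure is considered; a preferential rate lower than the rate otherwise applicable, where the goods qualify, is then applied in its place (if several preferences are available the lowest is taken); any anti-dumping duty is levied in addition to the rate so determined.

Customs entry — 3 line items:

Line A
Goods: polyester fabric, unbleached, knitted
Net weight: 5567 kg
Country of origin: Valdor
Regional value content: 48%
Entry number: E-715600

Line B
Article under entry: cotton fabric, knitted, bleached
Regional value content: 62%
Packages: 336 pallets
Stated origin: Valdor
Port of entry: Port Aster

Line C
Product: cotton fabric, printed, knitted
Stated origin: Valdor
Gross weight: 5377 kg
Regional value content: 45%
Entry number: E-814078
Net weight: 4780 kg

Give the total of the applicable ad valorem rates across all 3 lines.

57%

Line A: polyester → 02.01; knitted → 02.01.01; unbleached → 02.01.01.02. Scheduled 30%. Valdor agreement on 02.02.01: 02.01.01.02 not covered; Valdor agreement on 02.02: 02.01.01.02 not covered. → 30%.
Line B: cotton → 02.02; knitted → 02.02.01; bleached → 02.02.01.02. Scheduled 37%. quota on 02.02 open → in-quota 20%; Valdor agreement on 02.02.01: RVC ≥ 50% → 24% available; Valdor agreement on 02.02: RVC ≥ 55% → 7% available; preferential 7%. → 7%.
Line C: cotton → 02.02; knitted → 02.02.01; printed → 02.02.01.01. Scheduled 33%. quota on 02.02 open → in-quota 20%; Valdor agreement on 02.02.01: RVC < 50%; Valdor agreement on 02.02: RVC < 55%. → 20%.
Sum: 30% + 7% + 20% = 57%.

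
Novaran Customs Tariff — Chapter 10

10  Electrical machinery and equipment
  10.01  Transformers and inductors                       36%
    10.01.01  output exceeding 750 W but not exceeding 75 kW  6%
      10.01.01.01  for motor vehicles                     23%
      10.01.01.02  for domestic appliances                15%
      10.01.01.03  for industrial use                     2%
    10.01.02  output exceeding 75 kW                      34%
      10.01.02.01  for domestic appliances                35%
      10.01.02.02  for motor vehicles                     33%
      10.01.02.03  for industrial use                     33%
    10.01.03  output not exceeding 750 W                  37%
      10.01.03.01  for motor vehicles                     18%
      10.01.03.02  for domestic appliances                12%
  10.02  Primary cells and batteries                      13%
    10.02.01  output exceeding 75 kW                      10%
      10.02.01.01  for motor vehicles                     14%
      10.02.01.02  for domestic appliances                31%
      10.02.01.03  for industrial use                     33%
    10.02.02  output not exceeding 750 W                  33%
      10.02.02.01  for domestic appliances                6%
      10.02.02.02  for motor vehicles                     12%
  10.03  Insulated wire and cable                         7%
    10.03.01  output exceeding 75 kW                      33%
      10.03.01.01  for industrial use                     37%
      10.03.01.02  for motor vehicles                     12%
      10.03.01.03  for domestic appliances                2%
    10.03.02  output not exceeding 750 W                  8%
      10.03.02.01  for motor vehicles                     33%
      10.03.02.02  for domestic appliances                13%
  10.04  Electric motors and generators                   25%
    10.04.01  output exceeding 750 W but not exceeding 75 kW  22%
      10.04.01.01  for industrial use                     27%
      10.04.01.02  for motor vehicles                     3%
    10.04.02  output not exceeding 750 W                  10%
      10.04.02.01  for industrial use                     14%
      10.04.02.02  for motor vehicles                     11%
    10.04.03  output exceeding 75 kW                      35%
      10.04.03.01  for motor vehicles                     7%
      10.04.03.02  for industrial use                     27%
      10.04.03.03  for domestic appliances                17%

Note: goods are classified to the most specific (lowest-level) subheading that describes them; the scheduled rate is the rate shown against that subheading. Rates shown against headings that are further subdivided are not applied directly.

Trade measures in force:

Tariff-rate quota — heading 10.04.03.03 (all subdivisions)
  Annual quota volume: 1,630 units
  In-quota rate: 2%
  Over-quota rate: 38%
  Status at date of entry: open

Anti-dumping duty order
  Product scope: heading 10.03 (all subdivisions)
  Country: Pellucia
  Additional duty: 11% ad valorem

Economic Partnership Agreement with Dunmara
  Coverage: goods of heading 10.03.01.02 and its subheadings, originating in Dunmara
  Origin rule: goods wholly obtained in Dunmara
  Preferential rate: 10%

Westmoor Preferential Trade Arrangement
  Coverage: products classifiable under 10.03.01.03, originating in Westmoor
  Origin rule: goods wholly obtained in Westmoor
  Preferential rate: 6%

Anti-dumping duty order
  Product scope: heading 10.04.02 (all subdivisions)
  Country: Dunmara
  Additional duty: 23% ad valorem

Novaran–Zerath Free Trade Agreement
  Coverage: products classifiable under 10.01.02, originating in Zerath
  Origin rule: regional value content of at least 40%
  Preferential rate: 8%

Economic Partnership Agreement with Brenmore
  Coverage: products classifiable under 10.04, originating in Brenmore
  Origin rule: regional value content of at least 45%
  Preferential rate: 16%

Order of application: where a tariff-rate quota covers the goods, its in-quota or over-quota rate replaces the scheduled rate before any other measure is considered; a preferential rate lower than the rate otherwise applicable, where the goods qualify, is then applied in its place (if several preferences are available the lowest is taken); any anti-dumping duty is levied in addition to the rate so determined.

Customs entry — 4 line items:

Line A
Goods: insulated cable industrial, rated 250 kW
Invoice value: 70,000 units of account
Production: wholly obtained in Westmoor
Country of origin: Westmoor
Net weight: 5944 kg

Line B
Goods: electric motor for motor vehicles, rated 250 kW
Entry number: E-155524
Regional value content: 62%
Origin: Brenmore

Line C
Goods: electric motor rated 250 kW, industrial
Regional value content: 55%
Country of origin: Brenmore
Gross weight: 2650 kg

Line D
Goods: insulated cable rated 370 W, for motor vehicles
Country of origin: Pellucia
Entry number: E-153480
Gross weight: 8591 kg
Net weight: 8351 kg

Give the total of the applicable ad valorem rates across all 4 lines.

Line A: insulated cable → 10.03; rated 250 kW → 10.03.01; industrial → 10.03.01.01. Scheduled 37%. Westmoor agreement on 10.03.01.03: 10.03.01.01 not covered. → 37%.
Line B: electric motor → 10.04; rated 250 kW → 10.04.03; for motor vehicles → 10.04.03.01. Scheduled 7%. Brenmore agreement on 10.04: RVC ≥ 45% → 16% available; preference 16% not lower than 7% → no reduction. → 7%.
Line C: electric motor → 10.04; rated 250 kW → 10.04.03; industrial → 10.04.03.02. Scheduled 27%. Brenmore agreement on 10.04: RVC ≥ 45% → 16% available; preferential 16%. → 16%.
Line D: insulated cable → 10.03; rated 370 W → 10.03.02; for motor vehicles → 10.03.02.01. Scheduled 33%. anti-dumping (Pellucia, 10.03): +11%; total 33% + 11% = 44%. → 44%.
Sum: 37% + 7% + 16% + 44% = 104%.

104%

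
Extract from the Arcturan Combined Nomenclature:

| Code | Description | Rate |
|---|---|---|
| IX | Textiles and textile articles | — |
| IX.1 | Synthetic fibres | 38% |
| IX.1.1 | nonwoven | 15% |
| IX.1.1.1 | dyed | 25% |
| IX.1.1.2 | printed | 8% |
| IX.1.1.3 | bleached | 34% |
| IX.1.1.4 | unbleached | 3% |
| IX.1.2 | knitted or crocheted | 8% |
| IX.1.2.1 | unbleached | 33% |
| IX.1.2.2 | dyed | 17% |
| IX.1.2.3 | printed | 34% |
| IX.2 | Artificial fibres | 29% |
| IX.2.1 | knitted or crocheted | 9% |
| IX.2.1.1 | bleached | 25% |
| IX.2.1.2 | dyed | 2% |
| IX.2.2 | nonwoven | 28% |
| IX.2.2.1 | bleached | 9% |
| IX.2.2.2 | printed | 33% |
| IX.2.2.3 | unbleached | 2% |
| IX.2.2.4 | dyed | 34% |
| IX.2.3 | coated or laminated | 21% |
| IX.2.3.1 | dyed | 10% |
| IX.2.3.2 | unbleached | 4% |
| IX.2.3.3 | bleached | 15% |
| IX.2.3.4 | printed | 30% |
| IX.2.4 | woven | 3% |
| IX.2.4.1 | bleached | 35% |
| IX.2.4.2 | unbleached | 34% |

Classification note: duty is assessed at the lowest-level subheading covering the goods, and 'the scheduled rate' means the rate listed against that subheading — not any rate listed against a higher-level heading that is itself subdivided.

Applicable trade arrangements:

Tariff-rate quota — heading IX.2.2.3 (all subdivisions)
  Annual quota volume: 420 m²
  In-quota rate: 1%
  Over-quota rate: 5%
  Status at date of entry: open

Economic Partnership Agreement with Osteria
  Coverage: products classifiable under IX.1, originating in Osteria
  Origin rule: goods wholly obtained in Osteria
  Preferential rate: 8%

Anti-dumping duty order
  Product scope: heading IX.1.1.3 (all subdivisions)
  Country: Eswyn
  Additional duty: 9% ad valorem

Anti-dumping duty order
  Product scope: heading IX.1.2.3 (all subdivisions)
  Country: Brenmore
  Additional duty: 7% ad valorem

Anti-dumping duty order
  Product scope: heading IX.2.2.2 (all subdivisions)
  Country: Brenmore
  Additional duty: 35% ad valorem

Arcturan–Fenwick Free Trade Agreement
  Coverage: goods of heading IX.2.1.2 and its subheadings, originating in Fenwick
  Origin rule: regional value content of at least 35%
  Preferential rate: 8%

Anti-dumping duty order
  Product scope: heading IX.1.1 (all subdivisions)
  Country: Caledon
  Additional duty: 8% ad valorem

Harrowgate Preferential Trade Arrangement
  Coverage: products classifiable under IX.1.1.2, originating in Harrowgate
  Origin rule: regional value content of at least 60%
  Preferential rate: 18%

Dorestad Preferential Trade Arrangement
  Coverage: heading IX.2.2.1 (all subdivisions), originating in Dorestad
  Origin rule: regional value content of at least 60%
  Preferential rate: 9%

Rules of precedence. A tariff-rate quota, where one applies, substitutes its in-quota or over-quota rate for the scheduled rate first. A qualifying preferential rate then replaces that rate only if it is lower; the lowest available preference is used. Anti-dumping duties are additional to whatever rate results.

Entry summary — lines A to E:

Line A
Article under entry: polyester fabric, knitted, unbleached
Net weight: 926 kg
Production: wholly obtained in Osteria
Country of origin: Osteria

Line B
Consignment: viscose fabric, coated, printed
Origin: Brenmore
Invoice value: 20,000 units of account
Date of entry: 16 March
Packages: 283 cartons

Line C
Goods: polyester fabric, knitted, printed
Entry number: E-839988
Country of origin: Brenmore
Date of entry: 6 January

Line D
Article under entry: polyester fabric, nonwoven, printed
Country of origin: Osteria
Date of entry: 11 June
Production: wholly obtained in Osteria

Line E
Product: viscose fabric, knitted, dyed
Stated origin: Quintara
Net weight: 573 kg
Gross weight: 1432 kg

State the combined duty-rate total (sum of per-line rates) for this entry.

Line A: polyester → IX.1; knitted → IX.1.2; unbleached → IX.1.2.1. Scheduled 33%. Osteria agreement on IX.1: wholly obtained → 8% available; preferential 8%. → 8%.
Line B: viscose → IX.2; coated → IX.2.3; printed → IX.2.3.4. Scheduled 30%. No special measure applies. → 30%.
Line C: polyester → IX.1; knitted → IX.1.2; printed → IX.1.2.3. Scheduled 34%. anti-dumping (Brenmore, IX.1.2.3): +7%; total 34% + 7% = 41%. → 41%.
Line D: polyester → IX.1; nonwoven → IX.1.1; printed → IX.1.1.2. Scheduled 8%. Osteria agreement on IX.1: wholly obtained → 8% available; preference 8% not lower than 8% → no reduction. → 8%.
Line E: viscose → IX.2; knitted → IX.2.1; dyed → IX.2.1.2. Scheduled 2%. No special measure applies. → 2%.
Sum: 8% + 30% + 41% + 8% + 2% = 89%.

89%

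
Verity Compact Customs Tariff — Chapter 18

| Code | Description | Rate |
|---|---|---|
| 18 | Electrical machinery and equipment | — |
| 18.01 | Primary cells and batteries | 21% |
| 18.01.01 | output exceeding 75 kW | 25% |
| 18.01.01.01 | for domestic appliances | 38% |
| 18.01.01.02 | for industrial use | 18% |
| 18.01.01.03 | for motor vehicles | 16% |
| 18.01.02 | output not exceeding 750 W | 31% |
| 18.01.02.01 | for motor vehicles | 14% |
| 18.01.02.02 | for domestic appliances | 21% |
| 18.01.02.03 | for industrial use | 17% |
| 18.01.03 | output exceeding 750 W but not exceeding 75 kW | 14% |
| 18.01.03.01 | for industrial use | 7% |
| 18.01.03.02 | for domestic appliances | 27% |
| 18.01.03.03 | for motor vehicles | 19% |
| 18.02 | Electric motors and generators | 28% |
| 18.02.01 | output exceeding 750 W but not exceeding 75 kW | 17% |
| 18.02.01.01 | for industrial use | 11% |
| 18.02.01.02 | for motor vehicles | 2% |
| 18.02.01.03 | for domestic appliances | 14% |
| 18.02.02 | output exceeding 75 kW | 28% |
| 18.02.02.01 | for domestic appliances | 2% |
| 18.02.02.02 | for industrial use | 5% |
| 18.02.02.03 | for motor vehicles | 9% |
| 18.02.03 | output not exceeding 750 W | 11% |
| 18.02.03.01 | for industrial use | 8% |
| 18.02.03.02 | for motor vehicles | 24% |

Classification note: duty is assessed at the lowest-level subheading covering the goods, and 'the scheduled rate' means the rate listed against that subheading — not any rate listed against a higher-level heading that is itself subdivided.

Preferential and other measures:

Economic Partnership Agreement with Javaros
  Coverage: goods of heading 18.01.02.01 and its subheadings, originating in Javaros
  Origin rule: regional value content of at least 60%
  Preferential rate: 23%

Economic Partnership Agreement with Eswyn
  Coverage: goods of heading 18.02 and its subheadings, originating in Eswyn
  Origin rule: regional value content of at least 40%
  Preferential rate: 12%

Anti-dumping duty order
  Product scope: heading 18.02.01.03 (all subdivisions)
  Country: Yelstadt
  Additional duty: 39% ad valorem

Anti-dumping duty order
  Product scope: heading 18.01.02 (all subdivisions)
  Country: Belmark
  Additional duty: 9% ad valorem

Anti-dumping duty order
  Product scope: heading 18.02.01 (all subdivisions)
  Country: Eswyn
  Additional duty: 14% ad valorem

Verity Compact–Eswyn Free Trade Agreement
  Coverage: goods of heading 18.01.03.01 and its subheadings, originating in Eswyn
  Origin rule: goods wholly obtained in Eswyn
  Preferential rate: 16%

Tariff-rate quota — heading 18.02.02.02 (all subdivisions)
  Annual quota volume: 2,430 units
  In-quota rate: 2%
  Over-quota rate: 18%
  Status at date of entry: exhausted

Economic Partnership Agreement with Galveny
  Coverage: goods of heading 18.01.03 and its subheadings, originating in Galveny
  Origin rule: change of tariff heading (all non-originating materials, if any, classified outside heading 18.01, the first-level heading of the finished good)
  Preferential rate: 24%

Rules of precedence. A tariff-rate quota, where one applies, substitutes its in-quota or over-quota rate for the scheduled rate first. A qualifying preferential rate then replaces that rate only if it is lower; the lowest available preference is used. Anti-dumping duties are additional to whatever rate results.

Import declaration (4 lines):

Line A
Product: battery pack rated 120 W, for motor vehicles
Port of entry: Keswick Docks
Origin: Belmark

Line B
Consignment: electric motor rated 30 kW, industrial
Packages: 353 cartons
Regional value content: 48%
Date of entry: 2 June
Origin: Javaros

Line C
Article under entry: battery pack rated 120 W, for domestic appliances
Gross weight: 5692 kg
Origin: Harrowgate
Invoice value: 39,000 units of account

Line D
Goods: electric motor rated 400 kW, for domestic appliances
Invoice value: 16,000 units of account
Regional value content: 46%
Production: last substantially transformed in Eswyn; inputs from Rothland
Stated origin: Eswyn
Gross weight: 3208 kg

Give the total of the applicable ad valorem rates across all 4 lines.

Line A: battery pack → 18.01; rated 120 W → 18.01.02; for motor vehicles → 18.01.02.01. Scheduled 14%. anti-dumping (Belmark, 18.01.02): +9%; total 14% + 9% = 23%. → 23%.
Line B: electric motor → 18.02; rated 30 kW → 18.02.01; industrial → 18.02.01.01. Scheduled 11%. Javaros agreement on 18.01.02.01: 18.02.01.01 not covered. → 11%.
Line C: battery pack → 18.01; rated 120 W → 18.01.02; for domestic appliances → 18.01.02.02. Scheduled 21%. No special measure applies. → 21%.
Line D: electric motor → 18.02; rated 400 kW → 18.02.02; for domestic appliances → 18.02.02.01. Scheduled 2%. Eswyn agreement on 18.02: RVC ≥ 40% → 12% available; Eswyn agreement on 18.01.03.01: 18.02.02.01 not covered; preference 12% not lower than 2% → no reduction. → 2%.
Sum: 23% + 11% + 21% + 2% = 57%.

57%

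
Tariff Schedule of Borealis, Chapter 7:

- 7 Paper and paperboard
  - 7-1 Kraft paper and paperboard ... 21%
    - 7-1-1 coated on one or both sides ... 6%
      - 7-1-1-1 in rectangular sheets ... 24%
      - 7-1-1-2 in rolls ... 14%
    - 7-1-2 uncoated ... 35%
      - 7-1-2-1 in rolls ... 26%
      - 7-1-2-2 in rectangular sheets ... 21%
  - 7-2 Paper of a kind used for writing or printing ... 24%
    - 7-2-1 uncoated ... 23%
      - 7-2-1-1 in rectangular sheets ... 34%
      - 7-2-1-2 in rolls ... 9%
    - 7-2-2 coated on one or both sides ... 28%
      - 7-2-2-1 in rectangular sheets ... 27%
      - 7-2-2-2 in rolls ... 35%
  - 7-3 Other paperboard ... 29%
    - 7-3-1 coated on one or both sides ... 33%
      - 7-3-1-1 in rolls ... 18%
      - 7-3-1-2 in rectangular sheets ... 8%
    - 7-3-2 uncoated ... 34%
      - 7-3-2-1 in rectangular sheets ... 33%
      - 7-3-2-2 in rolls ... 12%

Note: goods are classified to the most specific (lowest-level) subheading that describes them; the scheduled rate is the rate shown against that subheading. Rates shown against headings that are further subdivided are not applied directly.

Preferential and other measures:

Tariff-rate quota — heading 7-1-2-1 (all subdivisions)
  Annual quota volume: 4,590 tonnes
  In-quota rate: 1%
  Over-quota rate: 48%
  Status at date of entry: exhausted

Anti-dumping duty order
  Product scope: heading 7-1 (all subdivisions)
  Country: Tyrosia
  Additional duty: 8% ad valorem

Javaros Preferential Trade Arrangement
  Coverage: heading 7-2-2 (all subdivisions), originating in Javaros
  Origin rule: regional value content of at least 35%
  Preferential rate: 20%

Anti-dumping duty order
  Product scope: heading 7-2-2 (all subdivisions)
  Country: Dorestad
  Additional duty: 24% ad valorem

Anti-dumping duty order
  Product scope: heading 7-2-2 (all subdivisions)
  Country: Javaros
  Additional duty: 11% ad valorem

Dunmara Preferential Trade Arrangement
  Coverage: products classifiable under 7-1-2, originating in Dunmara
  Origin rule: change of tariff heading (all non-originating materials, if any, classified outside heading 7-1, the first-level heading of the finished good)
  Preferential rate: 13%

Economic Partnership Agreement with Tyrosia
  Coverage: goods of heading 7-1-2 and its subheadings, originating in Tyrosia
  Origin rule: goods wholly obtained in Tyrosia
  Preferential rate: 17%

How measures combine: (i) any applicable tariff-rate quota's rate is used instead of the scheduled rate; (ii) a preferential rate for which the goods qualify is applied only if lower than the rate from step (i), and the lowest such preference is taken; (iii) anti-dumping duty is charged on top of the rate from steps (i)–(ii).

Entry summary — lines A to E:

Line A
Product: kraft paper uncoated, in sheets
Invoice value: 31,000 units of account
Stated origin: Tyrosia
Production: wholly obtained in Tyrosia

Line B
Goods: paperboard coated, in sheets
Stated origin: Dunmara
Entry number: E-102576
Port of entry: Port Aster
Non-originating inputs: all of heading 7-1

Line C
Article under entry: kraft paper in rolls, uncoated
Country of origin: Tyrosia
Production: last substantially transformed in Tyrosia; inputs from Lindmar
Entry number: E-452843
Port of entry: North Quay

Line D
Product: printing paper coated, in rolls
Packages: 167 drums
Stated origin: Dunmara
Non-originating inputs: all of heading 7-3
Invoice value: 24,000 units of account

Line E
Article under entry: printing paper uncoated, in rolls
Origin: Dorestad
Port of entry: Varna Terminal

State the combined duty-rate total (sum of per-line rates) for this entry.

133%

Line A: kraft paper → 7-1; uncoated → 7-1-2; in sheets → 7-1-2-2. Scheduled 21%. Tyrosia agreement on 7-1-2: wholly obtained → 17% available; preferential 17%; anti-dumping (Tyrosia, 7-1): +8%; total 17% + 8% = 25%. → 25%.
Line B: paperboard → 7-3; coated → 7-3-1; in sheets → 7-3-1-2. Scheduled 8%. Dunmara agreement on 7-1-2: 7-3-1-2 not covered. → 8%.
Line C: kraft paper → 7-1; uncoated → 7-1-2; in rolls → 7-1-2-1. Scheduled 26%. quota on 7-1-2-1 exhausted → over-quota 48%; Tyrosia agreement on 7-1-2: not wholly obtained; anti-dumping (Tyrosia, 7-1): +8%; total 48% + 8% = 56%. → 56%.
Line D: printing paper → 7-2; coated → 7-2-2; in rolls → 7-2-2-2. Scheduled 35%. Dunmara agreement on 7-1-2: 7-2-2-2 not covered. → 35%.
Line E: printing paper → 7-2; uncoated → 7-2-1; in rolls → 7-2-1-2. Scheduled 9%. No special measure applies. → 9%.
Sum: 25% + 8% + 56% + 35% + 9% = 133%.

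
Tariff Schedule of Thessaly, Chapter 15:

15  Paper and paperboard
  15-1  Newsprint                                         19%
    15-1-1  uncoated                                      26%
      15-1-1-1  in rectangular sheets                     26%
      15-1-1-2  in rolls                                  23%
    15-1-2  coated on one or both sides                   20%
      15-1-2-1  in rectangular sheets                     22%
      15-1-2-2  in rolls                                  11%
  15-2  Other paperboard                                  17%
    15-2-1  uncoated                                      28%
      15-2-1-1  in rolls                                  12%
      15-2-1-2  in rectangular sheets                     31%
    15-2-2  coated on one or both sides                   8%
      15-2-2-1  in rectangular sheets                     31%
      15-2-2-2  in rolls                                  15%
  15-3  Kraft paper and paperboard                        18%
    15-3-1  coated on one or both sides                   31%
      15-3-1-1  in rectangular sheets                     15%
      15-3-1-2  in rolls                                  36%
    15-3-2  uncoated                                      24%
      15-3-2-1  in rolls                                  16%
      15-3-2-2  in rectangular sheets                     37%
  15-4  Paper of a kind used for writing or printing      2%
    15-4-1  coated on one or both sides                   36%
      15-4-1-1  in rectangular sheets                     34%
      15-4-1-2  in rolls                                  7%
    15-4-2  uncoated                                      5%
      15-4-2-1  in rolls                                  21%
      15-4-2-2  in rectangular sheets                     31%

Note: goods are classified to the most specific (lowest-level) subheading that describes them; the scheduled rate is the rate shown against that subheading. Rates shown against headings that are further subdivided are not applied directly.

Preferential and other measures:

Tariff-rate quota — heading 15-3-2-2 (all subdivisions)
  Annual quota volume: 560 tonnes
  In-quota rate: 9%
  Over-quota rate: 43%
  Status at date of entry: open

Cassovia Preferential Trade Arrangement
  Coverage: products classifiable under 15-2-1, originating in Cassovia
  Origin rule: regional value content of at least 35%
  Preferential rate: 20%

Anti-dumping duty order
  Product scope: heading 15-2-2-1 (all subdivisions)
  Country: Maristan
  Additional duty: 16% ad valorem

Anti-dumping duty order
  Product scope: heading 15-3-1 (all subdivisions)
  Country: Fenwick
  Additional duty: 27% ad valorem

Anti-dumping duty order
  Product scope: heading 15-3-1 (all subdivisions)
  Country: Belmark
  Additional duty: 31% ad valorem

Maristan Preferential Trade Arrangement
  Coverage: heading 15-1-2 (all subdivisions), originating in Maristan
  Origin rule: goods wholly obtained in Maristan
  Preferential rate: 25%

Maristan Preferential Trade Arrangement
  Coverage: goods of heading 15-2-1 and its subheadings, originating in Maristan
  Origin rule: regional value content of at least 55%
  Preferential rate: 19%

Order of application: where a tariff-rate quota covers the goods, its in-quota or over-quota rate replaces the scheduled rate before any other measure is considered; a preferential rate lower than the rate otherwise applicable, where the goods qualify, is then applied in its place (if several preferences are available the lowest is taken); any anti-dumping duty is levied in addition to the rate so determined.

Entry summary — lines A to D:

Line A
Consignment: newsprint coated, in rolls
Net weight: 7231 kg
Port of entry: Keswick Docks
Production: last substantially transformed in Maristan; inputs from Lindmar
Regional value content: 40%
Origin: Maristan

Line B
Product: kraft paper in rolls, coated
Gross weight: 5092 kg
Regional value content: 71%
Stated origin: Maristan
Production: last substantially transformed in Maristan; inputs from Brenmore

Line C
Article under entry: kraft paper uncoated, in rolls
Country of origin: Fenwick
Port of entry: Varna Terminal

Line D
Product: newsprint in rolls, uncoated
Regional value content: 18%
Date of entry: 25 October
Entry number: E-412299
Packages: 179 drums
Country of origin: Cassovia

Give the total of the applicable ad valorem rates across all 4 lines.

Line A: newsprint → 15-1; coated → 15-1-2; in rolls → 15-1-2-2. Scheduled 11%. Maristan agreement on 15-1-2: not wholly obtained; Maristan agreement on 15-2-1: 15-1-2-2 not covered. → 11%.
Line B: kraft paper → 15-3; coated → 15-3-1; in rolls → 15-3-1-2. Scheduled 36%. Maristan agreement on 15-1-2: 15-3-1-2 not covered; Maristan agreement on 15-2-1: 15-3-1-2 not covered. → 36%.
Line C: kraft paper → 15-3; uncoated → 15-3-2; in rolls → 15-3-2-1. Scheduled 16%. No special measure applies. → 16%.
Line D: newsprint → 15-1; uncoated → 15-1-1; in rolls → 15-1-1-2. Scheduled 23%. Cassovia agreement on 15-2-1: 15-1-1-2 not covered. → 23%.
Sum: 11% + 36% + 16% + 23% = 86%.

86%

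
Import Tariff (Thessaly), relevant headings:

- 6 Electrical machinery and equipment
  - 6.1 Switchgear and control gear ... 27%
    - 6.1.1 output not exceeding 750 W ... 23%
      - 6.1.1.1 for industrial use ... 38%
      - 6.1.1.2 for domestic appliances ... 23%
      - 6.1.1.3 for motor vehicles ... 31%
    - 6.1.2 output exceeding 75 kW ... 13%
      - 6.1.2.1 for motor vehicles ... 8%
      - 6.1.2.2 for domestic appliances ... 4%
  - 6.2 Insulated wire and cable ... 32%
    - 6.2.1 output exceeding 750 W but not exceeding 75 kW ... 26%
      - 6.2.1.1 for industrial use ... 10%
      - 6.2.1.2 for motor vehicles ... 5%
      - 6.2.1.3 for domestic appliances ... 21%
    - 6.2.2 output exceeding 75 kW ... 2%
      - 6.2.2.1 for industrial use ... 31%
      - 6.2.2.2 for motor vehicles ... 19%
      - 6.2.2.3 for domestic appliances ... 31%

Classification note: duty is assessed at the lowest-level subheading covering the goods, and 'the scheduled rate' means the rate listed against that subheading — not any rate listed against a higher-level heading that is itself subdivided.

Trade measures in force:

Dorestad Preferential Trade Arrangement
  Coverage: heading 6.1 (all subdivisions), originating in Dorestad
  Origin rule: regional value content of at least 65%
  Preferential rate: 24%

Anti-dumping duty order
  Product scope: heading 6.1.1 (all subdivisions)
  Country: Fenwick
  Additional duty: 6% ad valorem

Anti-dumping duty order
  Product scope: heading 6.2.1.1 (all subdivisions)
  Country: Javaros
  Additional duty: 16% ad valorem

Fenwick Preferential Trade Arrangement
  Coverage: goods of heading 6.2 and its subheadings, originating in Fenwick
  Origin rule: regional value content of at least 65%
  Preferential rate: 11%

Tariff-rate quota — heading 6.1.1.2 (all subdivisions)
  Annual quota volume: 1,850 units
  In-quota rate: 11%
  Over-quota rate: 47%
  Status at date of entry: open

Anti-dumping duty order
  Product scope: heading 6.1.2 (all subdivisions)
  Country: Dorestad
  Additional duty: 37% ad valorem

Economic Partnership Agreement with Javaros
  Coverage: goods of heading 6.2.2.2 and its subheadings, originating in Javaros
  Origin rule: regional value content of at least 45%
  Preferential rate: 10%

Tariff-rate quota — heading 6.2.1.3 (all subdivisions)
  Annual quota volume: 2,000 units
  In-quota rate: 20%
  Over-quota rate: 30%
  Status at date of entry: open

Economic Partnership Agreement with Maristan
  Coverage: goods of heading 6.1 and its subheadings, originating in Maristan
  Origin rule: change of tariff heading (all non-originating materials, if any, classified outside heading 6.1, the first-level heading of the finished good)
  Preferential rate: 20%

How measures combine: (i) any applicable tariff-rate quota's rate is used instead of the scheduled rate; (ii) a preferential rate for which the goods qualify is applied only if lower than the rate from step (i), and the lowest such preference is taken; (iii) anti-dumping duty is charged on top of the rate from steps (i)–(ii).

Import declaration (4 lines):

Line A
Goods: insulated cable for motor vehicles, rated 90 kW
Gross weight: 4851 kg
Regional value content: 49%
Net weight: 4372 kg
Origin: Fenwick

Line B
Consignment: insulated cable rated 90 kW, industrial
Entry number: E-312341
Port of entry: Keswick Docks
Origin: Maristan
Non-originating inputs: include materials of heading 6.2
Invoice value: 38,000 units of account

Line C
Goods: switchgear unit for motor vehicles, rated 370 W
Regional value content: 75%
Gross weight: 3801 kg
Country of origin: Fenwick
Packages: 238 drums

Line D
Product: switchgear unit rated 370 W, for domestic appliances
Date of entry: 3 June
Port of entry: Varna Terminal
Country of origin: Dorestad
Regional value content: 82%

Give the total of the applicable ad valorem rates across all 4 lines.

98%

Line A: insulated cable → 6.2; rated 90 kW → 6.2.2; for motor vehicles → 6.2.2.2. Scheduled 19%. Fenwick agreement on 6.2: RVC < 65%. → 19%.
Line B: insulated cable → 6.2; rated 90 kW → 6.2.2; industrial → 6.2.2.1. Scheduled 31%. Maristan agreement on 6.1: 6.2.2.1 not covered. → 31%.
Line C: switchgear unit → 6.1; rated 370 W → 6.1.1; for motor vehicles → 6.1.1.3. Scheduled 31%. Fenwick agreement on 6.2: 6.1.1.3 not covered; anti-dumping (Fenwick, 6.1.1): +6%; total 31% + 6% = 37%. → 37%.
Line D: switchgear unit → 6.1; rated 370 W → 6.1.1; for domestic appliances → 6.1.1.2. Scheduled 23%. quota on 6.1.1.2 open → in-quota 11%; Dorestad agreement on 6.1: RVC ≥ 65% → 24% available; preference 24% not lower than 11% → no reduction. → 11%.
Sum: 19% + 31% + 37% + 11% = 98%.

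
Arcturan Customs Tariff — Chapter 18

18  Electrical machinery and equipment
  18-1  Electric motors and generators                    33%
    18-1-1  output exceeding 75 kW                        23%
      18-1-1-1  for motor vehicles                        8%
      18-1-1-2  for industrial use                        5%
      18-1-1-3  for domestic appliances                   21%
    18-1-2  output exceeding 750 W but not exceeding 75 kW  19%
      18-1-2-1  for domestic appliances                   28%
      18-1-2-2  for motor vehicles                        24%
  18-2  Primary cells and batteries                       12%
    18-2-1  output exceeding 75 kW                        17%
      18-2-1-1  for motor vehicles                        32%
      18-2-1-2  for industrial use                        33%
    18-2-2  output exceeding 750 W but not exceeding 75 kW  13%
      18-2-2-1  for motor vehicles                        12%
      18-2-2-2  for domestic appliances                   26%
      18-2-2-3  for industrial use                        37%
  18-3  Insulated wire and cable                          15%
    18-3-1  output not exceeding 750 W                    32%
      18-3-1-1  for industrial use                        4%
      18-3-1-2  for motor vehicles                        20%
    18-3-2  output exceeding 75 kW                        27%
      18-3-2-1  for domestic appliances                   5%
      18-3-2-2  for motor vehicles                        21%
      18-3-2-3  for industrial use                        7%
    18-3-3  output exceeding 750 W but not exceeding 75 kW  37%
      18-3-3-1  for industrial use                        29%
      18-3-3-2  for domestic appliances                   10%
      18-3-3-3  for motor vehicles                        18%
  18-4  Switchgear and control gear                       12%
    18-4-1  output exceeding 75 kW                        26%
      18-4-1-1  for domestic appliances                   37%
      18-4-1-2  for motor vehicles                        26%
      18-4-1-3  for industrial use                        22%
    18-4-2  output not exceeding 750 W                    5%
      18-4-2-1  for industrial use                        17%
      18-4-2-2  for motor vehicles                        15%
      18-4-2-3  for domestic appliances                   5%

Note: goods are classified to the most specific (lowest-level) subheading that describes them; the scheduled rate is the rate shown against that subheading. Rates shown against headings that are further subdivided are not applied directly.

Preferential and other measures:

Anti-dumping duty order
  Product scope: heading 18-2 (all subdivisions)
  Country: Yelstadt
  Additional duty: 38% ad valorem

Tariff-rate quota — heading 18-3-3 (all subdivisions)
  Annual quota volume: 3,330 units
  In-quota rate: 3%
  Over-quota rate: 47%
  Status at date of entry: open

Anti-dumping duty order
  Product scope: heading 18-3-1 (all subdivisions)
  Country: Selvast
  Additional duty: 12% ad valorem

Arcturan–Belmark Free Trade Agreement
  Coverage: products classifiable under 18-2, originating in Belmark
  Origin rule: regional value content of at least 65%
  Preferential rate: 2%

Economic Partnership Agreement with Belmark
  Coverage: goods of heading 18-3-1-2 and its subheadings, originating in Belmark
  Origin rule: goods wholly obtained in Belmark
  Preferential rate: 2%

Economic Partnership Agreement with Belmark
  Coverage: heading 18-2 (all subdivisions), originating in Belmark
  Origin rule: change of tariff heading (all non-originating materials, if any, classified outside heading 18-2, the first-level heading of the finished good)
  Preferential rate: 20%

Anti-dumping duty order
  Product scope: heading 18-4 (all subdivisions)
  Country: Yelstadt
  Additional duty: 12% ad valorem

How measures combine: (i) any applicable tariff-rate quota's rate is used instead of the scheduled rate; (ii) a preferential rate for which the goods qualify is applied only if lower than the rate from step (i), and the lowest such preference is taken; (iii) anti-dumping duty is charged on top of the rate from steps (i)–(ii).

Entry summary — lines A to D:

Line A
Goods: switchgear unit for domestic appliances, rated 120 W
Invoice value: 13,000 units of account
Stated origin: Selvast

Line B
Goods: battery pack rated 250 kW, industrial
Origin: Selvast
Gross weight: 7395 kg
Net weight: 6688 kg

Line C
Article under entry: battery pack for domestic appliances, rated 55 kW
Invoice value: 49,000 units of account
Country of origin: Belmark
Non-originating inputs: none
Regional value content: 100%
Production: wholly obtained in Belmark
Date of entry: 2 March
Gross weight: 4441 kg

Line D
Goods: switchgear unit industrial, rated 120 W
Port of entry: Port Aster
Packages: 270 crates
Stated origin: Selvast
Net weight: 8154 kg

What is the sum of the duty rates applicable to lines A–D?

Line A: switchgear unit → 18-4; rated 120 W → 18-4-2; for domestic appliances → 18-4-2-3. Scheduled 5%. No special measure applies. → 5%.
Line B: battery pack → 18-2; rated 250 kW → 18-2-1; industrial → 18-2-1-2. Scheduled 33%. No special measure applies. → 33%.
Line C: battery pack → 18-2; rated 55 kW → 18-2-2; for domestic appliances → 18-2-2-2. Scheduled 26%. Belmark agreement on 18-2: RVC ≥ 65% → 2% available; Belmark agreement on 18-3-1-2: 18-2-2-2 not covered; Belmark agreement on 18-2: CTH met → 20% available; preferential 2%. → 2%.
Line D: switchgear unit → 18-4; rated 120 W → 18-4-2; industrial → 18-4-2-1. Scheduled 17%. No special measure applies. → 17%.
Sum: 5% + 33% + 2% + 17% = 57%.

57%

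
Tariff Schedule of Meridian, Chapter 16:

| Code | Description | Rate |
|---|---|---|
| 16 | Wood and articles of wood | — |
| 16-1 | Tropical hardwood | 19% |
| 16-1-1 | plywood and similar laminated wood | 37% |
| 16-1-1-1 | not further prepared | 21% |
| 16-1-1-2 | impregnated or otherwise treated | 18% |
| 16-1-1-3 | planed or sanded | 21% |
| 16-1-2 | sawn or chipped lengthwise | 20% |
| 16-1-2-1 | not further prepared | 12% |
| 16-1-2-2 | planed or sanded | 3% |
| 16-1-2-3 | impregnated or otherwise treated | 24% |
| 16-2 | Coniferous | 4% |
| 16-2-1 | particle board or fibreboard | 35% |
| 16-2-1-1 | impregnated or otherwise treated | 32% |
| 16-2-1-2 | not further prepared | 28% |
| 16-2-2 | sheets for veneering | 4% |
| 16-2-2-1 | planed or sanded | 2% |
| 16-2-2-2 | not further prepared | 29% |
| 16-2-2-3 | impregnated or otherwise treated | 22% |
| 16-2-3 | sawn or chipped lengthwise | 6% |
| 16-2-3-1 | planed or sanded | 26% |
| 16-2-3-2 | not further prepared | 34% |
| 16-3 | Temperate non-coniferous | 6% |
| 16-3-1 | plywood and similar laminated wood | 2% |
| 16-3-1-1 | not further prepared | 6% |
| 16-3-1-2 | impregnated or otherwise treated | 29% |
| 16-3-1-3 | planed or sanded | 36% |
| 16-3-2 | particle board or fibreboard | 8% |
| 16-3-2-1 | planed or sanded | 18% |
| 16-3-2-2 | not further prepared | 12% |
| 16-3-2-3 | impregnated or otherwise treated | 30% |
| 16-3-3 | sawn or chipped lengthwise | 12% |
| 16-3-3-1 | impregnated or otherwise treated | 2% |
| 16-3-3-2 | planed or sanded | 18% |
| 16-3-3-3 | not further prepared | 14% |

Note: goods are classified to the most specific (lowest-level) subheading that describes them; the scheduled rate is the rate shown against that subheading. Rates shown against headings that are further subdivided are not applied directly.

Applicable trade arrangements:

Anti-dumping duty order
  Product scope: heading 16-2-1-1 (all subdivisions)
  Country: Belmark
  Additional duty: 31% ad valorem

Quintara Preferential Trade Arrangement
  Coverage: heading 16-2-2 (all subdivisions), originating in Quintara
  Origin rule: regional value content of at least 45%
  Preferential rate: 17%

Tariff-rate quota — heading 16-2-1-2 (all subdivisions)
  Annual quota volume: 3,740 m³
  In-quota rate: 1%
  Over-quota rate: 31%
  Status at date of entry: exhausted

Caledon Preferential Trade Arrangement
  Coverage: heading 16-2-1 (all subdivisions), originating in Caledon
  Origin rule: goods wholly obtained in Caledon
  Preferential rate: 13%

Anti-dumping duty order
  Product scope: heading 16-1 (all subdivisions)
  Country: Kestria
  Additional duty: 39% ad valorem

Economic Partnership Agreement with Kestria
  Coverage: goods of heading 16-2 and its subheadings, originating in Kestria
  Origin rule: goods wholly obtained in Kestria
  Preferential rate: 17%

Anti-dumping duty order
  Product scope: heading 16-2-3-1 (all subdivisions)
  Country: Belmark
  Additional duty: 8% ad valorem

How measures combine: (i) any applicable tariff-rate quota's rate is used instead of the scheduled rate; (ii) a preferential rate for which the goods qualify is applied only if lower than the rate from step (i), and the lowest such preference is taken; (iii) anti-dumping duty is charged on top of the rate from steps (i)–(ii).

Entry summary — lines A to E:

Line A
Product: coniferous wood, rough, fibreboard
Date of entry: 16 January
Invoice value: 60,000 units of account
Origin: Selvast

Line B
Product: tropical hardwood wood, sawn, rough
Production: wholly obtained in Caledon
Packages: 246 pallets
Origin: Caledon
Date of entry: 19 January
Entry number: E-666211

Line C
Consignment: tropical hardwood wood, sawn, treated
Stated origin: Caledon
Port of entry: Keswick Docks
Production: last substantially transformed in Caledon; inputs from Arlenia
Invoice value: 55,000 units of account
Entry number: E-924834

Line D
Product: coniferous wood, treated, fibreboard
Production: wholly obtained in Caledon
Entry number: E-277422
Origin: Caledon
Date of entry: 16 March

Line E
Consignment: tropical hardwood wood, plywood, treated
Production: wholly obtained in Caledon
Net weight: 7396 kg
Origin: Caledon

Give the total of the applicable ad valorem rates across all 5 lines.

98%

Line A: coniferous → 16-2; fibreboard → 16-2-1; rough → 16-2-1-2. Scheduled 28%. quota on 16-2-1-2 exhausted → over-quota 31%. → 31%.
Line B: tropical hardwood → 16-1; sawn → 16-1-2; rough → 16-1-2-1. Scheduled 12%. Caledon agreement on 16-2-1: 16-1-2-1 not covered. → 12%.
Line C: tropical hardwood → 16-1; sawn → 16-1-2; treated → 16-1-2-3. Scheduled 24%. Caledon agreement on 16-2-1: 16-1-2-3 not covered. → 24%.
Line D: coniferous → 16-2; fibreboard → 16-2-1; treated → 16-2-1-1. Scheduled 32%. Caledon agreement on 16-2-1: wholly obtained → 13% available; preferential 13%. → 13%.
Line E: tropical hardwood → 16-1; plywood → 16-1-1; treated → 16-1-1-2. Scheduled 18%. Caledon agreement on 16-2-1: 16-1-1-2 not covered. → 18%.
Sum: 31% + 12% + 24% + 13% + 18% = 98%.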